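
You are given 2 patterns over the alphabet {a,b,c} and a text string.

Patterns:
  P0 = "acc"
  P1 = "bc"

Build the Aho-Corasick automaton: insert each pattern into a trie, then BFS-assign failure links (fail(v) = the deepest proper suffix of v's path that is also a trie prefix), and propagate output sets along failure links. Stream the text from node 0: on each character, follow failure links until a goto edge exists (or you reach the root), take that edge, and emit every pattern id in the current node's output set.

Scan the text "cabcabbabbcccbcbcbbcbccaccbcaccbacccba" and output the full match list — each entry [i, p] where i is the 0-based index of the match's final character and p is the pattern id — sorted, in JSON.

Build automaton:
Trie nodes:
  0='ε' goto a→1 b→4
  1='a' goto c→2
  2='ac' goto c→3
  3='acc' goto ·  ←P0
  4='b' goto c→5
  5='bc' goto ·  ←P1

Failure links (BFS by depth):
  fail(1) 'a': from fail(0)=0 chase 'a': 0 ⇒ 0;  out=∅∪out(0)=∅
  fail(4) 'b': from fail(0)=0 chase 'b': 0 ⇒ 0;  out=∅∪out(0)=∅
  fail(2) 'ac': from fail(1)=0 chase 'c': 0 ⇒ 0;  out=∅∪out(0)=∅
  fail(5) 'bc': from fail(4)=0 chase 'c': 0 ⇒ 0;  out={1}∪out(0)={1}
  fail(3) 'acc': from fail(2)=0 chase 'c': 0 ⇒ 0;  out={0}∪out(0)={0}

Run:
pos 0 'c': at 0
pos 1 'a': at 1
pos 2 'b': at 4 ·f
pos 3 'c': at 5  ** P1@[2:3]
pos 4 'a': at 1 ·f
pos 5 'b': at 4 ·f
pos 6 'b': at 4 ·f
pos 7 'a': at 1 ·f
pos 8 'b': at 4 ·f
pos 9 'b': at 4 ·f
pos 10 'c': at 5  ** P1@[9:10]
pos 11 'c': at 0 ·f
pos 12 'c': at 0
pos 13 'b': at 4
pos 14 'c': at 5  ** P1@[13:14]
pos 15 'b': at 4 ·f
pos 16 'c': at 5  ** P1@[15:16]
pos 17 'b': at 4 ·f
pos 18 'b': at 4 ·f
pos 19 'c': at 5  ** P1@[18:19]
pos 20 'b': at 4 ·f
pos 21 'c': at 5  ** P1@[20:21]
pos 22 'c': at 0 ·f
pos 23 'a': at 1
pos 24 'c': at 2
pos 25 'c': at 3  ** P0@[23:25]
pos 26 'b': at 4 ·f
pos 27 'c': at 5  ** P1@[26:27]
pos 28 'a': at 1 ·f
pos 29 'c': at 2
pos 30 'c': at 3  ** P0@[28:30]
pos 31 'b': at 4 ·f
pos 32 'a': at 1 ·f
pos 33 'c': at 2
pos 34 'c': at 3  ** P0@[32:34]
pos 35 'c': at 0 ·f
pos 36 'b': at 4
pos 37 'a': at 1 ·f

All matches (sorted): [[3,1],[10,1],[14,1],[16,1],[19,1],[21,1],[25,0],[27,1],[30,0],[34,0]]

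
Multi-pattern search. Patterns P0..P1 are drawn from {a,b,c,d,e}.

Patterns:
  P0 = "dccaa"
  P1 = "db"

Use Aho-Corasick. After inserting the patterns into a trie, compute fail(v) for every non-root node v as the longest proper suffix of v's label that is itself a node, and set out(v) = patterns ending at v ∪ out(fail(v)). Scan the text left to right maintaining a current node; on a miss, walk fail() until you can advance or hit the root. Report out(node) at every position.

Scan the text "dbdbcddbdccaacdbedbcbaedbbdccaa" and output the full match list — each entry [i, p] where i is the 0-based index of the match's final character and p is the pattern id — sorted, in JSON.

Construct AC machine:
Trie (insert patterns):
  n0 'ε': d→1
  n1 'd': b→6 c→2
  n2 'dc': c→3
  n3 'dcc': a→4
  n4 'dcca': a→5
  n5 'dccaa': ·  [P0 ends]
  n6 'db': ·  [P1 ends]

Failure links (BFS by depth):
  fail(1) 'd': from fail(0)=0 chase 'd': 0 ⇒ 0;  out=∅∪out(0)=∅
  fail(2) 'dc': from fail(1)=0 chase 'c': 0 ⇒ 0;  out=∅∪out(0)=∅
  fail(6) 'db': from fail(1)=0 chase 'b': 0 ⇒ 0;  out={1}∪out(0)={1}
  fail(3) 'dcc': from fail(2)=0 chase 'c': 0 ⇒ 0;  out=∅∪out(0)=∅
  fail(4) 'dcca': from fail(3)=0 chase 'a': 0 ⇒ 0;  out=∅∪out(0)=∅
  fail(5) 'dccaa': from fail(4)=0 chase 'a': 0 ⇒ 0;  out={0}∪out(0)={0}

Scan:
i=0 'd': node 0→1
i=1 'b': node 1→6  ** P1@[0:1]
i=2 'd': node 6→1 ·f
i=3 'b': node 1→6  ** P1@[2:3]
i=4 'c': node 6→0 ·f
i=5 'd': node 0→1
i=6 'd': node 1→1 ·f
i=7 'b': node 1→6  ** P1@[6:7]
i=8 'd': node 6→1 ·f
i=9 'c': node 1→2
i=10 'c': node 2→3
i=11 'a': node 3→4
i=12 'a': node 4→5  ** P0@[8:12]
i=13 'c': node 5→0 ·f
i=14 'd': node 0→1
i=15 'b': node 1→6  ** P1@[14:15]
i=16 'e': node 6→0 ·f
i=17 'd': node 0→1
i=18 'b': node 1→6  ** P1@[17:18]
i=19 'c': node 6→0 ·f
i=20 'b': node 0→0
i=21 'a': node 0→0
i=22 'e': node 0→0
i=23 'd': node 0→1
i=24 'b': node 1→6  ** P1@[23:24]
i=25 'b': node 6→0 ·f
i=26 'd': node 0→1
i=27 'c': node 1→2
i=28 'c': node 2→3
i=29 'a': node 3→4
i=30 'a': node 4→5  ** P0@[26:30]

All matches (sorted): [[1,1],[3,1],[7,1],[12,0],[15,1],[18,1],[24,1],[30,0]]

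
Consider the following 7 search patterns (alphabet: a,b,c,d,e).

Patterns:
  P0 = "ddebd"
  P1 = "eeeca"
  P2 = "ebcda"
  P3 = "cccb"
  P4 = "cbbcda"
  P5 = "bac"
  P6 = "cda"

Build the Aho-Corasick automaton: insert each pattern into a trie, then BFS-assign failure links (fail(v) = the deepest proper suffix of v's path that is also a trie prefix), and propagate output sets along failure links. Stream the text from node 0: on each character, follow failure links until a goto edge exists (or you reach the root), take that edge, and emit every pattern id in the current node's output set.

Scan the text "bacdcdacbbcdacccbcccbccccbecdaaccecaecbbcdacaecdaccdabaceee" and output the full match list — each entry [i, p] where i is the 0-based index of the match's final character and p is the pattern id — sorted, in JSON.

Construct AC machine:
Trie (insert patterns):
  0='ε' goto b→24 c→15 d→1 e→6
  1='d' goto d→2
  2='dd' goto e→3
  3='dde' goto b→4
  4='ddeb' goto d→5
  5='ddebd' goto ·  [P0 ends]
  6='e' goto b→11 e→7
  7='ee' goto e→8
  8='eee' goto c→9
  9='eeec' goto a→10
  10='eeeca' goto ·  [P1 ends]
  11='eb' goto c→12
  12='ebc' goto d→13
  13='ebcd' goto a→14
  14='ebcda' goto ·  [P2 ends]
  15='c' goto b→19 c→16 d→27
  16='cc' goto c→17
  17='ccc' goto b→18
  18='cccb' goto ·  [P3 ends]
  19='cb' goto b→20
  20='cbb' goto c→21
  21='cbbc' goto d→22
  22='cbbcd' goto a→23
  23='cbbcda' goto ·  [P4 ends]
  24='b' goto a→25
  25='ba' goto c→26
  26='bac' goto ·  [P5 ends]
  27='cd' goto a→28
  28='cda' goto ·  [P6 ends]

Failure links (BFS by depth):
  fail(1) 'd': from fail(0)=0 chase 'd': 0 ⇒ 0;  out=∅∪out(0)=∅
  fail(6) 'e': from fail(0)=0 chase 'e': 0 ⇒ 0;  out=∅∪out(0)=∅
  fail(15) 'c': from fail(0)=0 chase 'c': 0 ⇒ 0;  out=∅∪out(0)=∅
  fail(24) 'b': from fail(0)=0 chase 'b': 0 ⇒ 0;  out=∅∪out(0)=∅
  fail(2) 'dd': from fail(1)=0 chase 'd': 0 ⇒ 1;  out=∅∪out(1)=∅
  fail(7) 'ee': from fail(6)=0 chase 'e': 0 ⇒ 6;  out=∅∪out(6)=∅
  fail(11) 'eb': from fail(6)=0 chase 'b': 0 ⇒ 24;  out=∅∪out(24)=∅
  fail(16) 'cc': from fail(15)=0 chase 'c': 0 ⇒ 15;  out=∅∪out(15)=∅
  fail(19) 'cb': from fail(15)=0 chase 'b': 0 ⇒ 24;  out=∅∪out(24)=∅
  fail(25) 'ba': from fail(24)=0 chase 'a': 0 ⇒ 0;  out=∅∪out(0)=∅
  fail(27) 'cd': from fail(15)=0 chase 'd': 0 ⇒ 1;  out=∅∪out(1)=∅
  fail(3) 'dde': from fail(2)=1 chase 'e': 1→0 ⇒ 6;  out=∅∪out(6)=∅
  fail(8) 'eee': from fail(7)=6 chase 'e': 6 ⇒ 7;  out=∅∪out(7)=∅
  fail(12) 'ebc': from fail(11)=24 chase 'c': 24→0 ⇒ 15;  out=∅∪out(15)=∅
  fail(17) 'ccc': from fail(16)=15 chase 'c': 15 ⇒ 16;  out=∅∪out(16)=∅
  fail(20) 'cbb': from fail(19)=24 chase 'b': 24→0 ⇒ 24;  out=∅∪out(24)=∅
  fail(26) 'bac': from fail(25)=0 chase 'c': 0 ⇒ 15;  out={5}∪out(15)={5}
  fail(28) 'cda': from fail(27)=1 chase 'a': 1→0 ⇒ 0;  out={6}∪out(0)={6}
  fail(4) 'ddeb': from fail(3)=6 chase 'b': 6 ⇒ 11;  out=∅∪out(11)=∅
  fail(9) 'eeec': from fail(8)=7 chase 'c': 7→6→0 ⇒ 15;  out=∅∪out(15)=∅
  fail(13) 'ebcd': from fail(12)=15 chase 'd': 15 ⇒ 27;  out=∅∪out(27)=∅
  fail(18) 'cccb': from fail(17)=16 chase 'b': 16→15 ⇒ 19;  out={3}∪out(19)={3}
  fail(21) 'cbbc': from fail(20)=24 chase 'c': 24→0 ⇒ 15;  out=∅∪out(15)=∅
  fail(5) 'ddebd': from fail(4)=11 chase 'd': 11→24→0 ⇒ 1;  out={0}∪out(1)={0}
  fail(10) 'eeeca': from fail(9)=15 chase 'a': 15→0 ⇒ 0;  out={1}∪out(0)={1}
  fail(14) 'ebcda': from fail(13)=27 chase 'a': 27 ⇒ 28;  out={2}∪out(28)={2,6}
  fail(22) 'cbbcd': from fail(21)=15 chase 'd': 15 ⇒ 27;  out=∅∪out(27)=∅
  fail(23) 'cbbcda': from fail(22)=27 chase 'a': 27 ⇒ 28;  out={4}∪out(28)={4,6}

Scan:
pos 0 'b': at 24
pos 1 'a': at 25
pos 2 'c': at 26  → match P5@[0:2]
pos 3 'd': at 27 (via fail)
pos 4 'c': at 15 (via fail)
pos 5 'd': at 27
pos 6 'a': at 28  → match P6@[4:6]
pos 7 'c': at 15 (via fail)
pos 8 'b': at 19
pos 9 'b': at 20
pos 10 'c': at 21
pos 11 'd': at 22
pos 12 'a': at 23  → match P4@[7:12],P6@[10:12]
pos 13 'c': at 15 (via fail)
pos 14 'c': at 16
pos 15 'c': at 17
pos 16 'b': at 18  → match P3@[13:16]
pos 17 'c': at 15 (via fail)
pos 18 'c': at 16
pos 19 'c': at 17
pos 20 'b': at 18  → match P3@[17:20]
pos 21 'c': at 15 (via fail)
pos 22 'c': at 16
pos 23 'c': at 17
pos 24 'c': at 17 (via fail)
pos 25 'b': at 18  → match P3@[22:25]
pos 26 'e': at 6 (via fail)
pos 27 'c': at 15 (via fail)
pos 28 'd': at 27
pos 29 'a': at 28  → match P6@[27:29]
pos 30 'a': at 0 (via fail)
pos 31 'c': at 15
pos 32 'c': at 16
pos 33 'e': at 6 (via fail)
pos 34 'c': at 15 (via fail)
pos 35 'a': at 0 (via fail)
pos 36 'e': at 6
pos 37 'c': at 15 (via fail)
pos 38 'b': at 19
pos 39 'b': at 20
pos 40 'c': at 21
pos 41 'd': at 22
pos 42 'a': at 23  → match P4@[37:42],P6@[40:42]
pos 43 'c': at 15 (via fail)
pos 44 'a': at 0 (via fail)
pos 45 'e': at 6
pos 46 'c': at 15 (via fail)
pos 47 'd': at 27
pos 48 'a': at 28  → match P6@[46:48]
pos 49 'c': at 15 (via fail)
pos 50 'c': at 16
pos 51 'd': at 27 (via fail)
pos 52 'a': at 28  → match P6@[50:52]
pos 53 'b': at 24 (via fail)
pos 54 'a': at 25
pos 55 'c': at 26  → match P5@[53:55]
pos 56 'e': at 6 (via fail)
pos 57 'e': at 7
pos 58 'e': at 8

Result: [[2,5],[6,6],[12,4],[12,6],[16,3],[20,3],[25,3],[29,6],[42,4],[42,6],[48,6],[52,6],[55,5]]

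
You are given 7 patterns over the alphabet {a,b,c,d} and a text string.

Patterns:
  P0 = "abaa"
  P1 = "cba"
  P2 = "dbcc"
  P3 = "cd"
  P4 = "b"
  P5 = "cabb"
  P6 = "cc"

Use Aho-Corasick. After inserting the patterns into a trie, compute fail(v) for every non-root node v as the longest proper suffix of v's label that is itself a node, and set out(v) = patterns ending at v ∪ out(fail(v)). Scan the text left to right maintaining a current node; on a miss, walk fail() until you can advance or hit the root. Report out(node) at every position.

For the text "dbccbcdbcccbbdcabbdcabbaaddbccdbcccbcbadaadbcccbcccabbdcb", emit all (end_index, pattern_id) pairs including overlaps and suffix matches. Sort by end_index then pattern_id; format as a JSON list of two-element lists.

Build automaton:
Trie nodes:
  0='ε' goto a→1 b→13 c→5 d→8
  1='a' goto b→2
  2='ab' goto a→3
  3='aba' goto a→4
  4='abaa' goto ·  [P0 ends]
  5='c' goto a→14 b→6 c→17 d→12
  6='cb' goto a→7
  7='cba' goto ·  [P1 ends]
  8='d' goto b→9
  9='db' goto c→10
  10='dbc' goto c→11
  11='dbcc' goto ·  [P2 ends]
  12='cd' goto ·  [P3 ends]
  13='b' goto ·  [P4 ends]
  14='ca' goto b→15
  15='cab' goto b→16
  16='cabb' goto ·  [P5 ends]
  17='cc' goto ·  [P6 ends]

Failure links (BFS by depth):
  n1('a'): parent n0 fail=0; on 'a' 0 → fail=0;  out ∅∪∅=∅
  n5('c'): parent n0 fail=0; on 'c' 0 → fail=0;  out ∅∪∅=∅
  n8('d'): parent n0 fail=0; on 'd' 0 → fail=0;  out ∅∪∅=∅
  n13('b'): parent n0 fail=0; on 'b' 0 → fail=0;  out {4}∪∅={4}
  n2('ab'): parent n1 fail=0; on 'b' 0 → fail=13;  out ∅∪{4}={4}
  n6('cb'): parent n5 fail=0; on 'b' 0 → fail=13;  out ∅∪{4}={4}
  n9('db'): parent n8 fail=0; on 'b' 0 → fail=13;  out ∅∪{4}={4}
  n12('cd'): parent n5 fail=0; on 'd' 0 → fail=8;  out {3}∪∅={3}
  n14('ca'): parent n5 fail=0; on 'a' 0 → fail=1;  out ∅∪∅=∅
  n17('cc'): parent n5 fail=0; on 'c' 0 → fail=5;  out {6}∪∅={6}
  n3('aba'): parent n2 fail=13; on 'a' 13→0 → fail=1;  out ∅∪∅=∅
  n7('cba'): parent n6 fail=13; on 'a' 13→0 → fail=1;  out {1}∪∅={1}
  n10('dbc'): parent n9 fail=13; on 'c' 13→0 → fail=5;  out ∅∪∅=∅
  n15('cab'): parent n14 fail=1; on 'b' 1 → fail=2;  out ∅∪{4}={4}
  n4('abaa'): parent n3 fail=1; on 'a' 1→0 → fail=1;  out {0}∪∅={0}
  n11('dbcc'): parent n10 fail=5; on 'c' 5 → fail=17;  out {2}∪{6}={2,6}
  n16('cabb'): parent n15 fail=2; on 'b' 2→13→0 → fail=13;  out {5}∪{4}={4,5}

Scan:
i=0 'd': node 0→8
i=1 'b': node 8→9  emit P4@[1:1]
i=2 'c': node 9→10
i=3 'c': node 10→11  emit P2@[0:3],P6@[2:3]
i=4 'b': node 11→6 ·f  emit P4@[4:4]
i=5 'c': node 6→5 ·f
i=6 'd': node 5→12  emit P3@[5:6]
i=7 'b': node 12→9 ·f  emit P4@[7:7]
i=8 'c': node 9→10
i=9 'c': node 10→11  emit P2@[6:9],P6@[8:9]
i=10 'c': node 11→17 ·f  emit P6@[9:10]
i=11 'b': node 17→6 ·f  emit P4@[11:11]
i=12 'b': node 6→13 ·f  emit P4@[12:12]
i=13 'd': node 13→8 ·f
i=14 'c': node 8→5 ·f
i=15 'a': node 5→14
i=16 'b': node 14→15  emit P4@[16:16]
i=17 'b': node 15→16  emit P4@[17:17],P5@[14:17]
i=18 'd': node 16→8 ·f
i=19 'c': node 8→5 ·f
i=20 'a': node 5→14
i=21 'b': node 14→15  emit P4@[21:21]
i=22 'b': node 15→16  emit P4@[22:22],P5@[19:22]
i=23 'a': node 16→1 ·f
i=24 'a': node 1→1 ·f
i=25 'd': node 1→8 ·f
i=26 'd': node 8→8 ·f
i=27 'b': node 8→9  emit P4@[27:27]
i=28 'c': node 9→10
i=29 'c': node 10→11  emit P2@[26:29],P6@[28:29]
i=30 'd': node 11→12 ·f  emit P3@[29:30]
i=31 'b': node 12→9 ·f  emit P4@[31:31]
i=32 'c': node 9→10
i=33 'c': node 10→11  emit P2@[30:33],P6@[32:33]
i=34 'c': node 11→17 ·f  emit P6@[33:34]
i=35 'b': node 17→6 ·f  emit P4@[35:35]
i=36 'c': node 6→5 ·f
i=37 'b': node 5→6  emit P4@[37:37]
i=38 'a': node 6→7  emit P1@[36:38]
i=39 'd': node 7→8 ·f
i=40 'a': node 8→1 ·f
i=41 'a': node 1→1 ·f
i=42 'd': node 1→8 ·f
i=43 'b': node 8→9  emit P4@[43:43]
i=44 'c': node 9→10
i=45 'c': node 10→11  emit P2@[42:45],P6@[44:45]
i=46 'c': node 11→17 ·f  emit P6@[45:46]
i=47 'b': node 17→6 ·f  emit P4@[47:47]
i=48 'c': node 6→5 ·f
i=49 'c': node 5→17  emit P6@[48:49]
i=50 'c': node 17→17 ·f  emit P6@[49:50]
i=51 'a': node 17→14 ·f
i=52 'b': node 14→15  emit P4@[52:52]
i=53 'b': node 15→16  emit P4@[53:53],P5@[50:53]
i=54 'd': node 16→8 ·f
i=55 'c': node 8→5 ·f
i=56 'b': node 5→6  emit P4@[56:56]

All matches (sorted): [[1,4],[3,2],[3,6],[4,4],[6,3],[7,4],[9,2],[9,6],[10,6],[11,4],[12,4],[16,4],[17,4],[17,5],[21,4],[22,4],[22,5],[27,4],[29,2],[29,6],[30,3],[31,4],[33,2],[33,6],[34,6],[35,4],[37,4],[38,1],[43,4],[45,2],[45,6],[46,6],[47,4],[49,6],[50,6],[52,4],[53,4],[53,5],[56,4]]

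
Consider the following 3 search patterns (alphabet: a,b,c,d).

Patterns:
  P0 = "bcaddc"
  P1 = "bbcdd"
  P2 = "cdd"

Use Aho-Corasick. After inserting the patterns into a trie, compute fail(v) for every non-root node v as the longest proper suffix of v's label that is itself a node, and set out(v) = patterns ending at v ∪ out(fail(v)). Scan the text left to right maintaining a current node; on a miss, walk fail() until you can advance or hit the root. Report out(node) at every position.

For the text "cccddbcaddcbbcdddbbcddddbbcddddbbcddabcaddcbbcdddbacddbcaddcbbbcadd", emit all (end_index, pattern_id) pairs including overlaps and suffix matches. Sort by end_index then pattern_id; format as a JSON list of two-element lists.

Build automaton:
Trie nodes:
  0='ε' goto b→1 c→11
  1='b' goto b→7 c→2
  2='bc' goto a→3
  3='bca' goto d→4
  4='bcad' goto d→5
  5='bcadd' goto c→6
  6='bcaddc' goto ·  ←P0
  7='bb' goto c→8
  8='bbc' goto d→9
  9='bbcd' goto d→10
  10='bbcdd' goto ·  ←P1
  11='c' goto d→12
  12='cd' goto d→13
  13='cdd' goto ·  ←P2

Failure links (BFS by depth):
  fail(1) 'b': from fail(0)=0 chase 'b': 0 ⇒ 0;  out=∅∪out(0)=∅
  fail(11) 'c': from fail(0)=0 chase 'c': 0 ⇒ 0;  out=∅∪out(0)=∅
  fail(2) 'bc': from fail(1)=0 chase 'c': 0 ⇒ 11;  out=∅∪out(11)=∅
  fail(7) 'bb': from fail(1)=0 chase 'b': 0 ⇒ 1;  out=∅∪out(1)=∅
  fail(12) 'cd': from fail(11)=0 chase 'd': 0 ⇒ 0;  out=∅∪out(0)=∅
  fail(3) 'bca': from fail(2)=11 chase 'a': 11→0 ⇒ 0;  out=∅∪out(0)=∅
  fail(8) 'bbc': from fail(7)=1 chase 'c': 1 ⇒ 2;  out=∅∪out(2)=∅
  fail(13) 'cdd': from fail(12)=0 chase 'd': 0 ⇒ 0;  out={2}∪out(0)={2}
  fail(4) 'bcad': from fail(3)=0 chase 'd': 0 ⇒ 0;  out=∅∪out(0)=∅
  fail(9) 'bbcd': from fail(8)=2 chase 'd': 2→11 ⇒ 12;  out=∅∪out(12)=∅
  fail(5) 'bcadd': from fail(4)=0 chase 'd': 0 ⇒ 0;  out=∅∪out(0)=∅
  fail(10) 'bbcdd': from fail(9)=12 chase 'd': 12 ⇒ 13;  out={1}∪out(13)={1,2}
  fail(6) 'bcaddc': from fail(5)=0 chase 'c': 0 ⇒ 11;  out={0}∪out(11)={0}

Scan:
i=0 'c': node 0→11
i=1 'c': node 11→11 (fail-walked)
i=2 'c': node 11→11 (fail-walked)
i=3 'd': node 11→12
i=4 'd': node 12→13  → match P2@[2:4]
i=5 'b': node 13→1 (fail-walked)
i=6 'c': node 1→2
i=7 'a': node 2→3
i=8 'd': node 3→4
i=9 'd': node 4→5
i=10 'c': node 5→6  → match P0@[5:10]
i=11 'b': node 6→1 (fail-walked)
i=12 'b': node 1→7
i=13 'c': node 7→8
i=14 'd': node 8→9
i=15 'd': node 9→10  → match P1@[11:15],P2@[13:15]
i=16 'd': node 10→0 (fail-walked)
i=17 'b': node 0→1
i=18 'b': node 1→7
i=19 'c': node 7→8
i=20 'd': node 8→9
i=21 'd': node 9→10  → match P1@[17:21],P2@[19:21]
i=22 'd': node 10→0 (fail-walked)
i=23 'd': node 0→0
i=24 'b': node 0→1
i=25 'b': node 1→7
i=26 'c': node 7→8
i=27 'd': node 8→9
i=28 'd': node 9→10  → match P1@[24:28],P2@[26:28]
i=29 'd': node 10→0 (fail-walked)
i=30 'd': node 0→0
i=31 'b': node 0→1
i=32 'b': node 1→7
i=33 'c': node 7→8
i=34 'd': node 8→9
i=35 'd': node 9→10  → match P1@[31:35],P2@[33:35]
i=36 'a': node 10→0 (fail-walked)
i=37 'b': node 0→1
i=38 'c': node 1→2
i=39 'a': node 2→3
i=40 'd': node 3→4
i=41 'd': node 4→5
i=42 'c': node 5→6  → match P0@[37:42]
i=43 'b': node 6→1 (fail-walked)
i=44 'b': node 1→7
i=45 'c': node 7→8
i=46 'd': node 8→9
i=47 'd': node 9→10  → match P1@[43:47],P2@[45:47]
i=48 'd': node 10→0 (fail-walked)
i=49 'b': node 0→1
i=50 'a': node 1→0 (fail-walked)
i=51 'c': node 0→11
i=52 'd': node 11→12
i=53 'd': node 12→13  → match P2@[51:53]
i=54 'b': node 13→1 (fail-walked)
i=55 'c': node 1→2
i=56 'a': node 2→3
i=57 'd': node 3→4
i=58 'd': node 4→5
i=59 'c': node 5→6  → match P0@[54:59]
i=60 'b': node 6→1 (fail-walked)
i=61 'b': node 1→7
i=62 'b': node 7→7 (fail-walked)
i=63 'c': node 7→8
i=64 'a': node 8→3 (fail-walked)
i=65 'd': node 3→4
i=66 'd': node 4→5

Matches: [[4,2],[10,0],[15,1],[15,2],[21,1],[21,2],[28,1],[28,2],[35,1],[35,2],[42,0],[47,1],[47,2],[53,2],[59,0]]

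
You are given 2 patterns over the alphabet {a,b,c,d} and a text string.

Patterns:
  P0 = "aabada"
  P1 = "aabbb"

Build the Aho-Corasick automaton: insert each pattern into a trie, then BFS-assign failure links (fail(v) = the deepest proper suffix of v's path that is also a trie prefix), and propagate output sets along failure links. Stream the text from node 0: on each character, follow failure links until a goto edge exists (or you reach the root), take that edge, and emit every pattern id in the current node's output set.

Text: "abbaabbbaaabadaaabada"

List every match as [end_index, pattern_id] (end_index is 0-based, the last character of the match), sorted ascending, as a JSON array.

Construct AC machine:
Trie (insert patterns):
  0='ε' goto a→1
  1='a' goto a→2
  2='aa' goto b→3
  3='aab' goto a→4 b→7
  4='aaba' goto d→5
  5='aabad' goto a→6
  6='aabada' goto ·  ←P0
  7='aabb' goto b→8
  8='aabbb' goto ·  ←P1

Failure links (BFS by depth):
  fail(1) 'a': from fail(0)=0 chase 'a': 0 ⇒ 0;  out=∅∪out(0)=∅
  fail(2) 'aa': from fail(1)=0 chase 'a': 0 ⇒ 1;  out=∅∪out(1)=∅
  fail(3) 'aab': from fail(2)=1 chase 'b': 1→0 ⇒ 0;  out=∅∪out(0)=∅
  fail(4) 'aaba': from fail(3)=0 chase 'a': 0 ⇒ 1;  out=∅∪out(1)=∅
  fail(7) 'aabb': from fail(3)=0 chase 'b': 0 ⇒ 0;  out=∅∪out(0)=∅
  fail(5) 'aabad': from fail(4)=1 chase 'd': 1→0 ⇒ 0;  out=∅∪out(0)=∅
  fail(8) 'aabbb': from fail(7)=0 chase 'b': 0 ⇒ 0;  out={1}∪out(0)={1}
  fail(6) 'aabada': from fail(5)=0 chase 'a': 0 ⇒ 1;  out={0}∪out(1)={0}

Text stream:
i=0 'a': node 0→1
i=1 'b': node 1→0 (via fail)
i=2 'b': node 0→0
i=3 'a': node 0→1
i=4 'a': node 1→2
i=5 'b': node 2→3
i=6 'b': node 3→7
i=7 'b': node 7→8  emit P1@[3:7]
i=8 'a': node 8→1 (via fail)
i=9 'a': node 1→2
i=10 'a': node 2→2 (via fail)
i=11 'b': node 2→3
i=12 'a': node 3→4
i=13 'd': node 4→5
i=14 'a': node 5→6  emit P0@[9:14]
i=15 'a': node 6→2 (via fail)
i=16 'a': node 2→2 (via fail)
i=17 'b': node 2→3
i=18 'a': node 3→4
i=19 'd': node 4→5
i=20 'a': node 5→6  emit P0@[15:20]

All matches (sorted): [[7,1],[14,0],[20,0]]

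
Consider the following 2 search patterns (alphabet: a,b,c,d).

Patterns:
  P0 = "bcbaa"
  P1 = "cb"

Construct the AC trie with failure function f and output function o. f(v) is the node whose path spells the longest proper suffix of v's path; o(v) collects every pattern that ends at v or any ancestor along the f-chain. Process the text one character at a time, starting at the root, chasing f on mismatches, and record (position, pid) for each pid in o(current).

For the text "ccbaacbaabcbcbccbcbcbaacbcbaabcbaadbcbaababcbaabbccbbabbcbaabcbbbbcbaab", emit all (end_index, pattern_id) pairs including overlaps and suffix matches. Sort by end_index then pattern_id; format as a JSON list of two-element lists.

Construct AC machine:
Trie nodes:
  0='ε' goto b→1 c→6
  1='b' goto c→2
  2='bc' goto b→3
  3='bcb' goto a→4
  4='bcba' goto a→5
  5='bcbaa' goto ·  [P0 ends]
  6='c' goto b→7
  7='cb' goto ·  [P1 ends]

BFS fail/out derivation:
  n1('b'): parent n0 fail=0; on 'b' 0 → fail=0;  out ∅∪∅=∅
  n6('c'): parent n0 fail=0; on 'c' 0 → fail=0;  out ∅∪∅=∅
  n2('bc'): parent n1 fail=0; on 'c' 0 → fail=6;  out ∅∪∅=∅
  n7('cb'): parent n6 fail=0; on 'b' 0 → fail=1;  out {1}∪∅={1}
  n3('bcb'): parent n2 fail=6; on 'b' 6 → fail=7;  out ∅∪{1}={1}
  n4('bcba'): parent n3 fail=7; on 'a' 7→1→0 → fail=0;  out ∅∪∅=∅
  n5('bcbaa'): parent n4 fail=0; on 'a' 0 → fail=0;  out {0}∪∅={0}

Run:
pos 0 'c': at 6
pos 1 'c': at 6 (fail-walked)
pos 2 'b': at 7  → match P1@[1:2]
pos 3 'a': at 0 (fail-walked)
pos 4 'a': at 0
pos 5 'c': at 6
pos 6 'b': at 7  → match P1@[5:6]
pos 7 'a': at 0 (fail-walked)
pos 8 'a': at 0
pos 9 'b': at 1
pos 10 'c': at 2
pos 11 'b': at 3  → match P1@[10:11]
pos 12 'c': at 2 (fail-walked)
pos 13 'b': at 3  → match P1@[12:13]
pos 14 'c': at 2 (fail-walked)
pos 15 'c': at 6 (fail-walked)
pos 16 'b': at 7  → match P1@[15:16]
pos 17 'c': at 2 (fail-walked)
pos 18 'b': at 3  → match P1@[17:18]
pos 19 'c': at 2 (fail-walked)
pos 20 'b': at 3  → match P1@[19:20]
pos 21 'a': at 4
pos 22 'a': at 5  → match P0@[18:22]
pos 23 'c': at 6 (fail-walked)
pos 24 'b': at 7  → match P1@[23:24]
pos 25 'c': at 2 (fail-walked)
pos 26 'b': at 3  → match P1@[25:26]
pos 27 'a': at 4
pos 28 'a': at 5  → match P0@[24:28]
pos 29 'b': at 1 (fail-walked)
pos 30 'c': at 2
pos 31 'b': at 3  → match P1@[30:31]
pos 32 'a': at 4
pos 33 'a': at 5  → match P0@[29:33]
pos 34 'd': at 0 (fail-walked)
pos 35 'b': at 1
pos 36 'c': at 2
pos 37 'b': at 3  → match P1@[36:37]
pos 38 'a': at 4
pos 39 'a': at 5  → match P0@[35:39]
pos 40 'b': at 1 (fail-walked)
pos 41 'a': at 0 (fail-walked)
pos 42 'b': at 1
pos 43 'c': at 2
pos 44 'b': at 3  → match P1@[43:44]
pos 45 'a': at 4
pos 46 'a': at 5  → match P0@[42:46]
pos 47 'b': at 1 (fail-walked)
pos 48 'b': at 1 (fail-walked)
pos 49 'c': at 2
pos 50 'c': at 6 (fail-walked)
pos 51 'b': at 7  → match P1@[50:51]
pos 52 'b': at 1 (fail-walked)
pos 53 'a': at 0 (fail-walked)
pos 54 'b': at 1
pos 55 'b': at 1 (fail-walked)
pos 56 'c': at 2
pos 57 'b': at 3  → match P1@[56:57]
pos 58 'a': at 4
pos 59 'a': at 5  → match P0@[55:59]
pos 60 'b': at 1 (fail-walked)
pos 61 'c': at 2
pos 62 'b': at 3  → match P1@[61:62]
pos 63 'b': at 1 (fail-walked)
pos 64 'b': at 1 (fail-walked)
pos 65 'b': at 1 (fail-walked)
pos 66 'c': at 2
pos 67 'b': at 3  → match P1@[66:67]
pos 68 'a': at 4
pos 69 'a': at 5  → match P0@[65:69]
pos 70 'b': at 1 (fail-walked)

All matches (sorted): [[2,1],[6,1],[11,1],[13,1],[16,1],[18,1],[20,1],[22,0],[24,1],[26,1],[28,0],[31,1],[33,0],[37,1],[39,0],[44,1],[46,0],[51,1],[57,1],[59,0],[62,1],[67,1],[69,0]]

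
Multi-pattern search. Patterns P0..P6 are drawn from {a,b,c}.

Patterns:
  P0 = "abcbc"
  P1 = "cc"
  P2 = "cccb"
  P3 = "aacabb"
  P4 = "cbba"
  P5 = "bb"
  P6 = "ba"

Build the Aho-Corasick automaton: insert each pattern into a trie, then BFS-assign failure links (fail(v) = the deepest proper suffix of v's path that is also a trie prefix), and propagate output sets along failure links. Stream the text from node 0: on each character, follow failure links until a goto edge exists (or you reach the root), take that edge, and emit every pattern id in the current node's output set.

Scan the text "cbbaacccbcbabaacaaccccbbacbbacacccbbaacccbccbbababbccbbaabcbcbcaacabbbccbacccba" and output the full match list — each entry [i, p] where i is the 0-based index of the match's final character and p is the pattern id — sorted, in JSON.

Construct AC machine:
Trie (insert patterns):
  0='ε' goto a→1 b→18 c→6
  1='a' goto a→10 b→2
  2='ab' goto c→3
  3='abc' goto b→4
  4='abcb' goto c→5
  5='abcbc' goto ·  [P0 ends]
  6='c' goto b→15 c→7
  7='cc' goto c→8  [P1 ends]
  8='ccc' goto b→9
  9='cccb' goto ·  [P2 ends]
  10='aa' goto c→11
  11='aac' goto a→12
  12='aaca' goto b→13
  13='aacab' goto b→14
  14='aacabb' goto ·  [P3 ends]
  15='cb' goto b→16
  16='cbb' goto a→17
  17='cbba' goto ·  [P4 ends]
  18='b' goto a→20 b→19
  19='bb' goto ·  [P5 ends]
  20='ba' goto ·  [P6 ends]

BFS fail/out derivation:
  n1('a'): parent n0 fail=0; on 'a' 0 → fail=0;  out ∅∪∅=∅
  n6('c'): parent n0 fail=0; on 'c' 0 → fail=0;  out ∅∪∅=∅
  n18('b'): parent n0 fail=0; on 'b' 0 → fail=0;  out ∅∪∅=∅
  n2('ab'): parent n1 fail=0; on 'b' 0 → fail=18;  out ∅∪∅=∅
  n7('cc'): parent n6 fail=0; on 'c' 0 → fail=6;  out {1}∪∅={1}
  n10('aa'): parent n1 fail=0; on 'a' 0 → fail=1;  out ∅∪∅=∅
  n15('cb'): parent n6 fail=0; on 'b' 0 → fail=18;  out ∅∪∅=∅
  n19('bb'): parent n18 fail=0; on 'b' 0 → fail=18;  out {5}∪∅={5}
  n20('ba'): parent n18 fail=0; on 'a' 0 → fail=1;  out {6}∪∅={6}
  n3('abc'): parent n2 fail=18; on 'c' 18→0 → fail=6;  out ∅∪∅=∅
  n8('ccc'): parent n7 fail=6; on 'c' 6 → fail=7;  out ∅∪{1}={1}
  n11('aac'): parent n10 fail=1; on 'c' 1→0 → fail=6;  out ∅∪∅=∅
  n16('cbb'): parent n15 fail=18; on 'b' 18 → fail=19;  out ∅∪{5}={5}
  n4('abcb'): parent n3 fail=6; on 'b' 6 → fail=15;  out ∅∪∅=∅
  n9('cccb'): parent n8 fail=7; on 'b' 7→6 → fail=15;  out {2}∪∅={2}
  n12('aaca'): parent n11 fail=6; on 'a' 6→0 → fail=1;  out ∅∪∅=∅
  n17('cbba'): parent n16 fail=19; on 'a' 19→18 → fail=20;  out {4}∪{6}={4,6}
  n5('abcbc'): parent n4 fail=15; on 'c' 15→18→0 → fail=6;  out {0}∪∅={0}
  n13('aacab'): parent n12 fail=1; on 'b' 1 → fail=2;  out ∅∪∅=∅
  n14('aacabb'): parent n13 fail=2; on 'b' 2→18 → fail=19;  out {3}∪{5}={3,5}

Run:
pos 0 'c': at 6
pos 1 'b': at 15
pos 2 'b': at 16  ** P5@[1:2]
pos 3 'a': at 17  ** P4@[0:3],P6@[2:3]
pos 4 'a': at 10 ·f
pos 5 'c': at 11
pos 6 'c': at 7 ·f  ** P1@[5:6]
pos 7 'c': at 8  ** P1@[6:7]
pos 8 'b': at 9  ** P2@[5:8]
pos 9 'c': at 6 ·f
pos 10 'b': at 15
pos 11 'a': at 20 ·f  ** P6@[10:11]
pos 12 'b': at 2 ·f
pos 13 'a': at 20 ·f  ** P6@[12:13]
pos 14 'a': at 10 ·f
pos 15 'c': at 11
pos 16 'a': at 12
pos 17 'a': at 10 ·f
pos 18 'c': at 11
pos 19 'c': at 7 ·f  ** P1@[18:19]
pos 20 'c': at 8  ** P1@[19:20]
pos 21 'c': at 8 ·f  ** P1@[20:21]
pos 22 'b': at 9  ** P2@[19:22]
pos 23 'b': at 16 ·f  ** P5@[22:23]
pos 24 'a': at 17  ** P4@[21:24],P6@[23:24]
pos 25 'c': at 6 ·f
pos 26 'b': at 15
pos 27 'b': at 16  ** P5@[26:27]
pos 28 'a': at 17  ** P4@[25:28],P6@[27:28]
pos 29 'c': at 6 ·f
pos 30 'a': at 1 ·f
pos 31 'c': at 6 ·f
pos 32 'c': at 7  ** P1@[31:32]
pos 33 'c': at 8  ** P1@[32:33]
pos 34 'b': at 9  ** P2@[31:34]
pos 35 'b': at 16 ·f  ** P5@[34:35]
pos 36 'a': at 17  ** P4@[33:36],P6@[35:36]
pos 37 'a': at 10 ·f
pos 38 'c': at 11
pos 39 'c': at 7 ·f  ** P1@[38:39]
pos 40 'c': at 8  ** P1@[39:40]
pos 41 'b': at 9  ** P2@[38:41]
pos 42 'c': at 6 ·f
pos 43 'c': at 7  ** P1@[42:43]
pos 44 'b': at 15 ·f
pos 45 'b': at 16  ** P5@[44:45]
pos 46 'a': at 17  ** P4@[43:46],P6@[45:46]
pos 47 'b': at 2 ·f
pos 48 'a': at 20 ·f  ** P6@[47:48]
pos 49 'b': at 2 ·f
pos 50 'b': at 19 ·f  ** P5@[49:50]
pos 51 'c': at 6 ·f
pos 52 'c': at 7  ** P1@[51:52]
pos 53 'b': at 15 ·f
pos 54 'b': at 16  ** P5@[53:54]
pos 55 'a': at 17  ** P4@[52:55],P6@[54:55]
pos 56 'a': at 10 ·f
pos 57 'b': at 2 ·f
pos 58 'c': at 3
pos 59 'b': at 4
pos 60 'c': at 5  ** P0@[56:60]
pos 61 'b': at 15 ·f
pos 62 'c': at 6 ·f
pos 63 'a': at 1 ·f
pos 64 'a': at 10
pos 65 'c': at 11
pos 66 'a': at 12
pos 67 'b': at 13
pos 68 'b': at 14  ** P3@[63:68],P5@[67:68]
pos 69 'b': at 19 ·f  ** P5@[68:69]
pos 70 'c': at 6 ·f
pos 71 'c': at 7  ** P1@[70:71]
pos 72 'b': at 15 ·f
pos 73 'a': at 20 ·f  ** P6@[72:73]
pos 74 'c': at 6 ·f
pos 75 'c': at 7  ** P1@[74:75]
pos 76 'c': at 8  ** P1@[75:76]
pos 77 'b': at 9  ** P2@[74:77]
pos 78 'a': at 20 ·f  ** P6@[77:78]

Result: [[2,5],[3,4],[3,6],[6,1],[7,1],[8,2],[11,6],[13,6],[19,1],[20,1],[21,1],[22,2],[23,5],[24,4],[24,6],[27,5],[28,4],[28,6],[32,1],[33,1],[34,2],[35,5],[36,4],[36,6],[39,1],[40,1],[41,2],[43,1],[45,5],[46,4],[46,6],[48,6],[50,5],[52,1],[54,5],[55,4],[55,6],[60,0],[68,3],[68,5],[69,5],[71,1],[73,6],[75,1],[76,1],[77,2],[78,6]]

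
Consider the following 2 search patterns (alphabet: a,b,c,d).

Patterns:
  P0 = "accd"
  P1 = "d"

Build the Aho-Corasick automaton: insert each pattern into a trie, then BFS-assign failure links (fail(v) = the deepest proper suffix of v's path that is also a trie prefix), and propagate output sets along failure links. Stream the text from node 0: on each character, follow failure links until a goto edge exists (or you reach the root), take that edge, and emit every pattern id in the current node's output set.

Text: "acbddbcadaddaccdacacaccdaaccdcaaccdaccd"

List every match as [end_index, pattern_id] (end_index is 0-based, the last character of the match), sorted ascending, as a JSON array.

Build:
Trie (insert patterns):
  0='ε' goto a→1 d→5
  1='a' goto c→2
  2='ac' goto c→3
  3='acc' goto d→4
  4='accd' goto ·  [P0 ends]
  5='d' goto ·  [P1 ends]

Failure links (BFS by depth):
  n1('a'): parent n0 fail=0; on 'a' 0 → fail=0;  out ∅∪∅=∅
  n5('d'): parent n0 fail=0; on 'd' 0 → fail=0;  out {1}∪∅={1}
  n2('ac'): parent n1 fail=0; on 'c' 0 → fail=0;  out ∅∪∅=∅
  n3('acc'): parent n2 fail=0; on 'c' 0 → fail=0;  out ∅∪∅=∅
  n4('accd'): parent n3 fail=0; on 'd' 0 → fail=5;  out {0}∪{1}={0,1}

Run:
i=0 'a': node 0→1
i=1 'c': node 1→2
i=2 'b': node 2→0 (via fail)
i=3 'd': node 0→5  → match P1@[3:3]
i=4 'd': node 5→5 (via fail)  → match P1@[4:4]
i=5 'b': node 5→0 (via fail)
i=6 'c': node 0→0
i=7 'a': node 0→1
i=8 'd': node 1→5 (via fail)  → match P1@[8:8]
i=9 'a': node 5→1 (via fail)
i=10 'd': node 1→5 (via fail)  → match P1@[10:10]
i=11 'd': node 5→5 (via fail)  → match P1@[11:11]
i=12 'a': node 5→1 (via fail)
i=13 'c': node 1→2
i=14 'c': node 2→3
i=15 'd': node 3→4  → match P0@[12:15],P1@[15:15]
i=16 'a': node 4→1 (via fail)
i=17 'c': node 1→2
i=18 'a': node 2→1 (via fail)
i=19 'c': node 1→2
i=20 'a': node 2→1 (via fail)
i=21 'c': node 1→2
i=22 'c': node 2→3
i=23 'd': node 3→4  → match P0@[20:23],P1@[23:23]
i=24 'a': node 4→1 (via fail)
i=25 'a': node 1→1 (via fail)
i=26 'c': node 1→2
i=27 'c': node 2→3
i=28 'd': node 3→4  → match P0@[25:28],P1@[28:28]
i=29 'c': node 4→0 (via fail)
i=30 'a': node 0→1
i=31 'a': node 1→1 (via fail)
i=32 'c': node 1→2
i=33 'c': node 2→3
i=34 'd': node 3→4  → match P0@[31:34],P1@[34:34]
i=35 'a': node 4→1 (via fail)
i=36 'c': node 1→2
i=37 'c': node 2→3
i=38 'd': node 3→4  → match P0@[35:38],P1@[38:38]

All matches (sorted): [[3,1],[4,1],[8,1],[10,1],[11,1],[15,0],[15,1],[23,0],[23,1],[28,0],[28,1],[34,0],[34,1],[38,0],[38,1]]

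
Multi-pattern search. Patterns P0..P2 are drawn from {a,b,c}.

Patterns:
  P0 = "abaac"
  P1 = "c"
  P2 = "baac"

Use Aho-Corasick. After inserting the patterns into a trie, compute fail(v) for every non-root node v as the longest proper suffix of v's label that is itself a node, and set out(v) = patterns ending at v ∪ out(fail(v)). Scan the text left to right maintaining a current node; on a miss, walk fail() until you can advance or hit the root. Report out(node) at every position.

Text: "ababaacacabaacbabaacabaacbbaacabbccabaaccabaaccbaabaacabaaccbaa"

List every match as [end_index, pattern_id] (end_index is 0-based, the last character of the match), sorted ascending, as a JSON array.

Construct AC machine:
Trie nodes:
  0='ε' goto a→1 b→7 c→6
  1='a' goto b→2
  2='ab' goto a→3
  3='aba' goto a→4
  4='abaa' goto c→5
  5='abaac' goto ·  [P0 ends]
  6='c' goto ·  [P1 ends]
  7='b' goto a→8
  8='ba' goto a→9
  9='baa' goto c→10
  10='baac' goto ·  [P2 ends]

Failure links (BFS by depth):
  n1('a'): parent n0 fail=0; on 'a' 0 → fail=0;  out ∅∪∅=∅
  n6('c'): parent n0 fail=0; on 'c' 0 → fail=0;  out {1}∪∅={1}
  n7('b'): parent n0 fail=0; on 'b' 0 → fail=0;  out ∅∪∅=∅
  n2('ab'): parent n1 fail=0; on 'b' 0 → fail=7;  out ∅∪∅=∅
  n8('ba'): parent n7 fail=0; on 'a' 0 → fail=1;  out ∅∪∅=∅
  n3('aba'): parent n2 fail=7; on 'a' 7 → fail=8;  out ∅∪∅=∅
  n9('baa'): parent n8 fail=1; on 'a' 1→0 → fail=1;  out ∅∪∅=∅
  n4('abaa'): parent n3 fail=8; on 'a' 8 → fail=9;  out ∅∪∅=∅
  n10('baac'): parent n9 fail=1; on 'c' 1→0 → fail=6;  out {2}∪{1}={1,2}
  n5('abaac'): parent n4 fail=9; on 'c' 9 → fail=10;  out {0}∪{1,2}={0,1,2}

Scan:
i=0 'a': node 0→1
i=1 'b': node 1→2
i=2 'a': node 2→3
i=3 'b': node 3→2 (fail-walked)
i=4 'a': node 2→3
i=5 'a': node 3→4
i=6 'c': node 4→5  ** P0@[2:6],P1@[6:6],P2@[3:6]
i=7 'a': node 5→1 (fail-walked)
i=8 'c': node 1→6 (fail-walked)  ** P1@[8:8]
i=9 'a': node 6→1 (fail-walked)
i=10 'b': node 1→2
i=11 'a': node 2→3
i=12 'a': node 3→4
i=13 'c': node 4→5  ** P0@[9:13],P1@[13:13],P2@[10:13]
i=14 'b': node 5→7 (fail-walked)
i=15 'a': node 7→8
i=16 'b': node 8→2 (fail-walked)
i=17 'a': node 2→3
i=18 'a': node 3→4
i=19 'c': node 4→5  ** P0@[15:19],P1@[19:19],P2@[16:19]
i=20 'a': node 5→1 (fail-walked)
i=21 'b': node 1→2
i=22 'a': node 2→3
i=23 'a': node 3→4
i=24 'c': node 4→5  ** P0@[20:24],P1@[24:24],P2@[21:24]
i=25 'b': node 5→7 (fail-walked)
i=26 'b': node 7→7 (fail-walked)
i=27 'a': node 7→8
i=28 'a': node 8→9
i=29 'c': node 9→10  ** P1@[29:29],P2@[26:29]
i=30 'a': node 10→1 (fail-walked)
i=31 'b': node 1→2
i=32 'b': node 2→7 (fail-walked)
i=33 'c': node 7→6 (fail-walked)  ** P1@[33:33]
i=34 'c': node 6→6 (fail-walked)  ** P1@[34:34]
i=35 'a': node 6→1 (fail-walked)
i=36 'b': node 1→2
i=37 'a': node 2→3
i=38 'a': node 3→4
i=39 'c': node 4→5  ** P0@[35:39],P1@[39:39],P2@[36:39]
i=40 'c': node 5→6 (fail-walked)  ** P1@[40:40]
i=41 'a': node 6→1 (fail-walked)
i=42 'b': node 1→2
i=43 'a': node 2→3
i=44 'a': node 3→4
i=45 'c': node 4→5  ** P0@[41:45],P1@[45:45],P2@[42:45]
i=46 'c': node 5→6 (fail-walked)  ** P1@[46:46]
i=47 'b': node 6→7 (fail-walked)
i=48 'a': node 7→8
i=49 'a': node 8→9
i=50 'b': node 9→2 (fail-walked)
i=51 'a': node 2→3
i=52 'a': node 3→4
i=53 'c': node 4→5  ** P0@[49:53],P1@[53:53],P2@[50:53]
i=54 'a': node 5→1 (fail-walked)
i=55 'b': node 1→2
i=56 'a': node 2→3
i=57 'a': node 3→4
i=58 'c': node 4→5  ** P0@[54:58],P1@[58:58],P2@[55:58]
i=59 'c': node 5→6 (fail-walked)  ** P1@[59:59]
i=60 'b': node 6→7 (fail-walked)
i=61 'a': node 7→8
i=62 'a': node 8→9

Result: [[6,0],[6,1],[6,2],[8,1],[13,0],[13,1],[13,2],[19,0],[19,1],[19,2],[24,0],[24,1],[24,2],[29,1],[29,2],[33,1],[34,1],[39,0],[39,1],[39,2],[40,1],[45,0],[45,1],[45,2],[46,1],[53,0],[53,1],[53,2],[58,0],[58,1],[58,2],[59,1]]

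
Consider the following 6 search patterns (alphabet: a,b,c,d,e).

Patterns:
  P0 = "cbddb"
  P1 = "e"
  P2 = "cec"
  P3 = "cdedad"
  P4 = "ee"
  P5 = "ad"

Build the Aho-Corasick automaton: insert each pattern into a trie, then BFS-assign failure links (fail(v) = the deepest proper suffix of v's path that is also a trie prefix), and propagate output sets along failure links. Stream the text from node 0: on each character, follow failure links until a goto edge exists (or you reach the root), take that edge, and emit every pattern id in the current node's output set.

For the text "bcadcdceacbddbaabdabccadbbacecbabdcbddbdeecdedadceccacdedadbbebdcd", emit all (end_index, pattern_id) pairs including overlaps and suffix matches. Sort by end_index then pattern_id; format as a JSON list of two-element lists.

Build:
Trie nodes:
  n0 'ε': a→15 c→1 e→6
  n1 'c': b→2 d→9 e→7
  n2 'cb': d→3
  n3 'cbd': d→4
  n4 'cbdd': b→5
  n5 'cbddb': ·  [P0 ends]
  n6 'e': e→14  [P1 ends]
  n7 'ce': c→8
  n8 'cec': ·  [P2 ends]
  n9 'cd': e→10
  n10 'cde': d→11
  n11 'cded': a→12
  n12 'cdeda': d→13
  n13 'cdedad': ·  [P3 ends]
  n14 'ee': ·  [P4 ends]
  n15 'a': d→16
  n16 'ad': ·  [P5 ends]

Failure links (BFS by depth):
  n1('c'): parent n0 fail=0; on 'c' 0 → fail=0;  out ∅∪∅=∅
  n6('e'): parent n0 fail=0; on 'e' 0 → fail=0;  out {1}∪∅={1}
  n15('a'): parent n0 fail=0; on 'a' 0 → fail=0;  out ∅∪∅=∅
  n2('cb'): parent n1 fail=0; on 'b' 0 → fail=0;  out ∅∪∅=∅
  n7('ce'): parent n1 fail=0; on 'e' 0 → fail=6;  out ∅∪{1}={1}
  n9('cd'): parent n1 fail=0; on 'd' 0 → fail=0;  out ∅∪∅=∅
  n14('ee'): parent n6 fail=0; on 'e' 0 → fail=6;  out {4}∪{1}={1,4}
  n16('ad'): parent n15 fail=0; on 'd' 0 → fail=0;  out {5}∪∅={5}
  n3('cbd'): parent n2 fail=0; on 'd' 0 → fail=0;  out ∅∪∅=∅
  n8('cec'): parent n7 fail=6; on 'c' 6→0 → fail=1;  out {2}∪∅={2}
  n10('cde'): parent n9 fail=0; on 'e' 0 → fail=6;  out ∅∪{1}={1}
  n4('cbdd'): parent n3 fail=0; on 'd' 0 → fail=0;  out ∅∪∅=∅
  n11('cded'): parent n10 fail=6; on 'd' 6→0 → fail=0;  out ∅∪∅=∅
  n5('cbddb'): parent n4 fail=0; on 'b' 0 → fail=0;  out {0}∪∅={0}
  n12('cdeda'): parent n11 fail=0; on 'a' 0 → fail=15;  out ∅∪∅=∅
  n13('cdedad'): parent n12 fail=15; on 'd' 15 → fail=16;  out {3}∪{5}={3,5}

Text stream:
pos 0 'b': at 0
pos 1 'c': at 1
pos 2 'a': at 15 (fail-walked)
pos 3 'd': at 16  ** P5@[2:3]
pos 4 'c': at 1 (fail-walked)
pos 5 'd': at 9
pos 6 'c': at 1 (fail-walked)
pos 7 'e': at 7  ** P1@[7:7]
pos 8 'a': at 15 (fail-walked)
pos 9 'c': at 1 (fail-walked)
pos 10 'b': at 2
pos 11 'd': at 3
pos 12 'd': at 4
pos 13 'b': at 5  ** P0@[9:13]
pos 14 'a': at 15 (fail-walked)
pos 15 'a': at 15 (fail-walked)
pos 16 'b': at 0 (fail-walked)
pos 17 'd': at 0
pos 18 'a': at 15
pos 19 'b': at 0 (fail-walked)
pos 20 'c': at 1
pos 21 'c': at 1 (fail-walked)
pos 22 'a': at 15 (fail-walked)
pos 23 'd': at 16  ** P5@[22:23]
pos 24 'b': at 0 (fail-walked)
pos 25 'b': at 0
pos 26 'a': at 15
pos 27 'c': at 1 (fail-walked)
pos 28 'e': at 7  ** P1@[28:28]
pos 29 'c': at 8  ** P2@[27:29]
pos 30 'b': at 2 (fail-walked)
pos 31 'a': at 15 (fail-walked)
pos 32 'b': at 0 (fail-walked)
pos 33 'd': at 0
pos 34 'c': at 1
pos 35 'b': at 2
pos 36 'd': at 3
pos 37 'd': at 4
pos 38 'b': at 5  ** P0@[34:38]
pos 39 'd': at 0 (fail-walked)
pos 40 'e': at 6  ** P1@[40:40]
pos 41 'e': at 14  ** P1@[41:41],P4@[40:41]
pos 42 'c': at 1 (fail-walked)
pos 43 'd': at 9
pos 44 'e': at 10  ** P1@[44:44]
pos 45 'd': at 11
pos 46 'a': at 12
pos 47 'd': at 13  ** P3@[42:47],P5@[46:47]
pos 48 'c': at 1 (fail-walked)
pos 49 'e': at 7  ** P1@[49:49]
pos 50 'c': at 8  ** P2@[48:50]
pos 51 'c': at 1 (fail-walked)
pos 52 'a': at 15 (fail-walked)
pos 53 'c': at 1 (fail-walked)
pos 54 'd': at 9
pos 55 'e': at 10  ** P1@[55:55]
pos 56 'd': at 11
pos 57 'a': at 12
pos 58 'd': at 13  ** P3@[53:58],P5@[57:58]
pos 59 'b': at 0 (fail-walked)
pos 60 'b': at 0
pos 61 'e': at 6  ** P1@[61:61]
pos 62 'b': at 0 (fail-walked)
pos 63 'd': at 0
pos 64 'c': at 1
pos 65 'd': at 9

Matches: [[3,5],[7,1],[13,0],[23,5],[28,1],[29,2],[38,0],[40,1],[41,1],[41,4],[44,1],[47,3],[47,5],[49,1],[50,2],[55,1],[58,3],[58,5],[61,1]]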